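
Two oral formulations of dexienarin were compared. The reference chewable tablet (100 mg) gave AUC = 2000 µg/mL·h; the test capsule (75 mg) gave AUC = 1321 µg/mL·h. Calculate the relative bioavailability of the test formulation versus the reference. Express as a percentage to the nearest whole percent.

F_rel = 88%

F_rel = (AUC_test/D_test) / (AUC_ref/D_ref)
      = (1321/75) / (2000/100)
      = 17.6133 / 20 = 0.8807 = 88.07%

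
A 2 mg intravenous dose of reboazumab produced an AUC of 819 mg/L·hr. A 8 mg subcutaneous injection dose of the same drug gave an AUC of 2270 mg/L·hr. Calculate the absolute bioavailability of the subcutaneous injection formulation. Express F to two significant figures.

F = (AUC_ev / D_ev) / (AUC_iv / D_iv)
  = (2270/8) / (819/2)
  = 283.75 / 409.5 = 0.6929

F = 0.69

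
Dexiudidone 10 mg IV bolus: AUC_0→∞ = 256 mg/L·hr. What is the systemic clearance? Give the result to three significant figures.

CL = 0.0391 L/hr

CL = Dose_iv / AUC_0→∞
   = 10 / 256 = 0.0390625 L/hr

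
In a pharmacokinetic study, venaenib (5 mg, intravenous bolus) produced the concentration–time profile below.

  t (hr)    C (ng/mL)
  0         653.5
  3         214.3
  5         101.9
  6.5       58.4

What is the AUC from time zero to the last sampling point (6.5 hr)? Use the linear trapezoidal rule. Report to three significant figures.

Trapezoidal AUC_0→6.5:
  [0→3]: (653.5+214.3)/2 × 3 = 1301.7
  [3→5]: (214.3+101.9)/2 × 2 = 316.2
  [5→6.5]: (101.9+58.4)/2 × 1.5 = 120.225
  Sum = 1738.125 ng/mL·hr

AUC = 1740 ng/mL·hr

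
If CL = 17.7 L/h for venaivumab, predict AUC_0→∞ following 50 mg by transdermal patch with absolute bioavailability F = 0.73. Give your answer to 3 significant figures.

AUC_0→∞ = F × Dose / CL
        = 0.73 × 50 / 17.7 = 2.06215 mg/L·h

AUC = 2.06 mg/L·h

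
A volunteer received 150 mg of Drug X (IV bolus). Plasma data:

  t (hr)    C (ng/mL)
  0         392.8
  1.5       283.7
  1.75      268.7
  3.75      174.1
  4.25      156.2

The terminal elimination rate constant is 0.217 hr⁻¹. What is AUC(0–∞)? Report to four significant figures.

Trapezoidal AUC_0→4.25:
  [0→1.5]: (392.8+283.7)/2 × 1.5 = 507.375
  [1.5→1.75]: (283.7+268.7)/2 × 0.25 = 69.05
  [1.75→3.75]: (268.7+174.1)/2 × 2 = 442.8
  [3.75→4.25]: (174.1+156.2)/2 × 0.5 = 82.575
  Sum = 1101.8 ng/mL·hr
Extrapolated tail: C_last / k_e = 156.2 / 0.217 = 719.816
AUC_0→∞ = 1101.8 + 719.816 = 1821.616 ng/mL·hr

AUC = 1822 ng/mL·hr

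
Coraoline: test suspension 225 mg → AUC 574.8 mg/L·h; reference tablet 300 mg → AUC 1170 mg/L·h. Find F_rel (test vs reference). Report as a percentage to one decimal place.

F_rel = 65.5%

F_rel = (AUC_test/D_test) / (AUC_ref/D_ref)
      = (574.8/225) / (1170/300)
      = 2.55467 / 3.9 = 0.6550 = 65.50%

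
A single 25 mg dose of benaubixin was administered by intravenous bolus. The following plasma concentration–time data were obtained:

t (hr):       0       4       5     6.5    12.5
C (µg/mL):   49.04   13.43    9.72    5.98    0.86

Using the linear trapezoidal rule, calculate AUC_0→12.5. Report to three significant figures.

Trapezoidal AUC_0→12.5:
  [0→4]: (49.04+13.43)/2 × 4 = 124.94
  [4→5]: (13.43+9.72)/2 × 1 = 11.575
  [5→6.5]: (9.72+5.98)/2 × 1.5 = 11.775
  [6.5→12.5]: (5.98+0.86)/2 × 6 = 20.52
  Sum = 168.81 µg/mL·hr

AUC = 169 µg/mL·hr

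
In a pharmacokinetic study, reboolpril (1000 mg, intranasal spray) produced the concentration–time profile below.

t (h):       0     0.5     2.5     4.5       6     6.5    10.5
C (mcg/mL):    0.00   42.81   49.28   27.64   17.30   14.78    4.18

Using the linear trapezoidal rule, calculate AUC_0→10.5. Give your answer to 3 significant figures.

Trapezoidal AUC_0→10.5:
  [0→0.5]: (0.00+42.81)/2 × 0.5 = 10.7025
  [0.5→2.5]: (42.81+49.28)/2 × 2 = 92.09
  [2.5→4.5]: (49.28+27.64)/2 × 2 = 76.92
  [4.5→6]: (27.64+17.30)/2 × 1.5 = 33.705
  [6→6.5]: (17.30+14.78)/2 × 0.5 = 8.02
  [6.5→10.5]: (14.78+4.18)/2 × 4 = 37.92
  Sum = 259.3575 mcg/mL·h

AUC = 259 mcg/mL·h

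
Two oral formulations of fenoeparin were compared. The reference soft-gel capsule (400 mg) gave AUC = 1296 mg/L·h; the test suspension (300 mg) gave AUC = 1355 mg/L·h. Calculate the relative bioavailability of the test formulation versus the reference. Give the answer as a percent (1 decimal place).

F_rel = (AUC_test/D_test) / (AUC_ref/D_ref)
      = (1355/300) / (1296/400)
      = 4.51667 / 3.24 = 1.3940 = 139.40%

F_rel = 139.4%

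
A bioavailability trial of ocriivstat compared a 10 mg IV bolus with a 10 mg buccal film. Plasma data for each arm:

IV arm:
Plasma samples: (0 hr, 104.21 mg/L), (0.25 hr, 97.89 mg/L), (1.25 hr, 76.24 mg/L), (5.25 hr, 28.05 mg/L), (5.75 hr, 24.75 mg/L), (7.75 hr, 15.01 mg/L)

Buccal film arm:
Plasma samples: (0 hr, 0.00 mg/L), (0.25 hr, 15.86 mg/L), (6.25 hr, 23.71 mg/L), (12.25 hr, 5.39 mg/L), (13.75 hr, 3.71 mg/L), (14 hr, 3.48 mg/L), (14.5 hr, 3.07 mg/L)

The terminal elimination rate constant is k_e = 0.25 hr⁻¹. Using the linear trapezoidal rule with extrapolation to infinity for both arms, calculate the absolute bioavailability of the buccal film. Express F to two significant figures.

F = 0.53

Trapezoidal AUC_0→7.75 (IV):
  [0→0.25]: (104.21+97.89)/2 × 0.25 = 25.2625
  [0.25→1.25]: (97.89+76.24)/2 × 1 = 87.065
  [1.25→5.25]: (76.24+28.05)/2 × 4 = 208.58
  [5.25→5.75]: (28.05+24.75)/2 × 0.5 = 13.2
  [5.75→7.75]: (24.75+15.01)/2 × 2 = 39.76
  Sum = 373.8675 mg/L·hr
IV tail: 15.01/0.25 = 60.040; AUC_iv,0→∞ = 373.8675 + 60.040 = 433.9075 mg/L·hr
Trapezoidal AUC_0→14.5 (buccal film):
  [0→0.25]: (0.00+15.86)/2 × 0.25 = 1.9825
  [0.25→6.25]: (15.86+23.71)/2 × 6 = 118.71
  [6.25→12.25]: (23.71+5.39)/2 × 6 = 87.3
  [12.25→13.75]: (5.39+3.71)/2 × 1.5 = 6.825
  [13.75→14]: (3.71+3.48)/2 × 0.25 = 0.89875
  [14→14.5]: (3.48+3.07)/2 × 0.5 = 1.6375
  Sum = 217.35375 mg/L·hr
buccal film tail: 3.07/0.25 = 12.280; AUC_ev,0→∞ = 217.35375 + 12.280 = 229.63375 mg/L·hr
F = (AUC_ev/D_ev)/(AUC_iv/D_iv) = (229.63375/10)/(433.9075/10) = 22.963375/43.39075 = 0.5292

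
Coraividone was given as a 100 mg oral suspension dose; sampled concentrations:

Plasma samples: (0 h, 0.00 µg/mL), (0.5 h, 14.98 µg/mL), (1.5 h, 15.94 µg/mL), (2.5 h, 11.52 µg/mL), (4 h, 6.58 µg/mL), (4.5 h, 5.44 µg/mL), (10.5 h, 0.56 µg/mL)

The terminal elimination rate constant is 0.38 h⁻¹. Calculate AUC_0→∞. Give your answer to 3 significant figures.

Trapezoidal AUC_0→10.5:
  [0→0.5]: (0.00+14.98)/2 × 0.5 = 3.745
  [0.5→1.5]: (14.98+15.94)/2 × 1 = 15.46
  [1.5→2.5]: (15.94+11.52)/2 × 1 = 13.73
  [2.5→4]: (11.52+6.58)/2 × 1.5 = 13.575
  [4→4.5]: (6.58+5.44)/2 × 0.5 = 3.005
  [4.5→10.5]: (5.44+0.56)/2 × 6 = 18.0
  Sum = 67.515 µg/mL·h
Extrapolated tail: C_last / k_e = 0.56 / 0.38 = 1.474
AUC_0→∞ = 67.515 + 1.474 = 68.989 µg/mL·h

AUC = 69.0 µg/mL·h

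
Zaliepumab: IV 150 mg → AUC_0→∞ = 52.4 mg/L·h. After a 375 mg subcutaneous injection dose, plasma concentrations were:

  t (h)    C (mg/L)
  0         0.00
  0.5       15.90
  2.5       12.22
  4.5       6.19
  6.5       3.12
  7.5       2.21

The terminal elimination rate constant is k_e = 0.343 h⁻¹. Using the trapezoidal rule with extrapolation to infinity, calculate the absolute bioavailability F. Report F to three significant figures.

F = 0.526

Trapezoidal AUC_0→7.5 (subcutaneous injection):
  [0→0.5]: (0.00+15.90)/2 × 0.5 = 3.975
  [0.5→2.5]: (15.90+12.22)/2 × 2 = 28.12
  [2.5→4.5]: (12.22+6.19)/2 × 2 = 18.41
  [4.5→6.5]: (6.19+3.12)/2 × 2 = 9.31
  [6.5→7.5]: (3.12+2.21)/2 × 1 = 2.665
  Sum = 62.48 mg/L·h
Tail: C_last/k_e = 2.21/0.343 = 6.443
AUC_0→∞ (subcutaneous injection) = 62.48 + 6.443 = 68.923 mg/L·h
F = (AUC_ev/D_ev)/(AUC_iv/D_iv) = (68.923/375)/(52.4/150) = 0.183795/0.349333 = 0.5261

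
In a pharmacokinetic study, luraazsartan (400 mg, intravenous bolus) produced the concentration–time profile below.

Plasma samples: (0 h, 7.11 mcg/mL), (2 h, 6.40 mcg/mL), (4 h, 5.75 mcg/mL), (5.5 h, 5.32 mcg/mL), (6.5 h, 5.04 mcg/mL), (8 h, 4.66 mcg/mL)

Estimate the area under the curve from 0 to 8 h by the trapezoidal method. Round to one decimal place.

Trapezoidal AUC_0→8:
  [0→2]: (7.11+6.40)/2 × 2 = 13.51
  [2→4]: (6.40+5.75)/2 × 2 = 12.15
  [4→5.5]: (5.75+5.32)/2 × 1.5 = 8.3025
  [5.5→6.5]: (5.32+5.04)/2 × 1 = 5.18
  [6.5→8]: (5.04+4.66)/2 × 1.5 = 7.275
  Sum = 46.4175 mcg/mL·h

AUC = 46.4 mcg/mL·h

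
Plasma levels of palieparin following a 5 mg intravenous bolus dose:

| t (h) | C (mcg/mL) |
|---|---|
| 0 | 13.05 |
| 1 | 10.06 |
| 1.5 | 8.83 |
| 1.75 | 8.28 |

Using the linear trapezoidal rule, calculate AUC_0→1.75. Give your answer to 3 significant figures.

AUC = 18.4 mcg/mL·h

Trapezoidal AUC_0→1.75:
  [0→1]: (13.05+10.06)/2 × 1 = 11.555
  [1→1.5]: (10.06+8.83)/2 × 0.5 = 4.7225
  [1.5→1.75]: (8.83+8.28)/2 × 0.25 = 2.13875
  Sum = 18.41625 mcg/mL·h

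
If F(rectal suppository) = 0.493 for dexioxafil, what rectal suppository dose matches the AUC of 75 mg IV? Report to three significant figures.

D_rectal = 152 mg

For equal systemic exposure: F × D_ev = D_iv
D_ev = D_iv / F = 75 / 0.493 = 152.13 mg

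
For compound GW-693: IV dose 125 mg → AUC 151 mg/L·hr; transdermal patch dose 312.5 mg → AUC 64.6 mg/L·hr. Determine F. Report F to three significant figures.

F = 0.171

F = (AUC_ev / D_ev) / (AUC_iv / D_iv)
  = (64.6/312.5) / (151/125)
  = 0.20672 / 1.208 = 0.1711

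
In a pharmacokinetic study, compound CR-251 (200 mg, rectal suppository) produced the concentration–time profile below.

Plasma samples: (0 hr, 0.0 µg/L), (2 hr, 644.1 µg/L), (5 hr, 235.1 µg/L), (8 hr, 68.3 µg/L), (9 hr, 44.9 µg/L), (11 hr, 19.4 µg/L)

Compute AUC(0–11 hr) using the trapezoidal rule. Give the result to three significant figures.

AUC = 2540 µg/L·hr

Trapezoidal AUC_0→11:
  [0→2]: (0.0+644.1)/2 × 2 = 644.1
  [2→5]: (644.1+235.1)/2 × 3 = 1318.8
  [5→8]: (235.1+68.3)/2 × 3 = 455.1
  [8→9]: (68.3+44.9)/2 × 1 = 56.6
  [9→11]: (44.9+19.4)/2 × 2 = 64.3
  Sum = 2538.9 µg/L·hr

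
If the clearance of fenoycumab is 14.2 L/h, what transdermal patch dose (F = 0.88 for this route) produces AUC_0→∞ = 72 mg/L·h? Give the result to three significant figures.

Dose = CL × AUC_0→∞ / F
     = 14.2 × 72 / 0.88 = 1161.82 mg

Dose = 1160 mg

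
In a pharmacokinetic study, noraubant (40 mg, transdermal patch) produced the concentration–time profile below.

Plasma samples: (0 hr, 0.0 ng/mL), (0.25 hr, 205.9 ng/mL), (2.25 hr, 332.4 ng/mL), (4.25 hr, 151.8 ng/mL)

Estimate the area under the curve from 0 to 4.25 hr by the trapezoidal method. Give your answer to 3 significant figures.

AUC = 1050 ng/mL·hr

Trapezoidal AUC_0→4.25:
  [0→0.25]: (0.0+205.9)/2 × 0.25 = 25.7375
  [0.25→2.25]: (205.9+332.4)/2 × 2 = 538.3
  [2.25→4.25]: (332.4+151.8)/2 × 2 = 484.2
  Sum = 1048.2375 ng/mL·hr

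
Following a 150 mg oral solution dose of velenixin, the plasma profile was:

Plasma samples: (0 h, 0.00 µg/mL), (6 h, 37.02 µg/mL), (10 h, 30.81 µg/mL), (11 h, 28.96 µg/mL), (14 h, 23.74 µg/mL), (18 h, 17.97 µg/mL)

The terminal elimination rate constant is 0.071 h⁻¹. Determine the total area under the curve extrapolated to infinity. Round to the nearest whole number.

AUC = 692 µg/mL·h

Trapezoidal AUC_0→18:
  [0→6]: (0.00+37.02)/2 × 6 = 111.06
  [6→10]: (37.02+30.81)/2 × 4 = 135.66
  [10→11]: (30.81+28.96)/2 × 1 = 29.885
  [11→14]: (28.96+23.74)/2 × 3 = 79.05
  [14→18]: (23.74+17.97)/2 × 4 = 83.42
  Sum = 439.075 µg/mL·h
Extrapolated tail: C_last / k_e = 17.97 / 0.071 = 253.099
AUC_0→∞ = 439.075 + 253.099 = 692.174 µg/mL·h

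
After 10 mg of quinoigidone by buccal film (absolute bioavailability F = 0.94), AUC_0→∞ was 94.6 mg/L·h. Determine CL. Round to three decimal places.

CL = 0.099 L/h

CL = F × Dose / AUC_0→∞
   = 0.94 × 10 / 94.6 = 0.0993658 L/h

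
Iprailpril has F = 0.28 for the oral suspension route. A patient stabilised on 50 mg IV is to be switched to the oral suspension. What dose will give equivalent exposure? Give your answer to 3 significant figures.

For equal systemic exposure: F × D_ev = D_iv
D_ev = D_iv / F = 50 / 0.28 = 178.571 mg

D_oral = 179 mg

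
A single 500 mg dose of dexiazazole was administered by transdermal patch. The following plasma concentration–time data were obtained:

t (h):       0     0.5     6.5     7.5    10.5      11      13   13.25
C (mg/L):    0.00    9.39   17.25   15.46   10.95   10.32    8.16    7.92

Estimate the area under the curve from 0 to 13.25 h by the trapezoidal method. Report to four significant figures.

Trapezoidal AUC_0→13.25:
  [0→0.5]: (0.00+9.39)/2 × 0.5 = 2.3475
  [0.5→6.5]: (9.39+17.25)/2 × 6 = 79.92
  [6.5→7.5]: (17.25+15.46)/2 × 1 = 16.355
  [7.5→10.5]: (15.46+10.95)/2 × 3 = 39.615
  [10.5→11]: (10.95+10.32)/2 × 0.5 = 5.3175
  [11→13]: (10.32+8.16)/2 × 2 = 18.48
  [13→13.25]: (8.16+7.92)/2 × 0.25 = 2.01
  Sum = 164.045 mg/L·h

AUC = 164.0 mg/L·h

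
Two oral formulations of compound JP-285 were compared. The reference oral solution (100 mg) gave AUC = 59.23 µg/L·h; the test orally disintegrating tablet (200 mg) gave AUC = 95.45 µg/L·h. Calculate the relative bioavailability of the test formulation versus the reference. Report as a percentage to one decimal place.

F_rel = 80.6%

F_rel = (AUC_test/D_test) / (AUC_ref/D_ref)
      = (95.45/200) / (59.23/100)
      = 0.47725 / 0.5923 = 0.8058 = 80.58%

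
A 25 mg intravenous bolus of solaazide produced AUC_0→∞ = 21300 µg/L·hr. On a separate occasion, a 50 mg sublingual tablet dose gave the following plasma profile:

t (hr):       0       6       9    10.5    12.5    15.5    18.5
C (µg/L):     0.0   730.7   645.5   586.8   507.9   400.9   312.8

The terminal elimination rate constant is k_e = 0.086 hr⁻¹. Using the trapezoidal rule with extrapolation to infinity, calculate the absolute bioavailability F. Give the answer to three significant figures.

Trapezoidal AUC_0→18.5 (sublingual tablet):
  [0→6]: (0.0+730.7)/2 × 6 = 2192.1
  [6→9]: (730.7+645.5)/2 × 3 = 2064.3
  [9→10.5]: (645.5+586.8)/2 × 1.5 = 924.225
  [10.5→12.5]: (586.8+507.9)/2 × 2 = 1094.7
  [12.5→15.5]: (507.9+400.9)/2 × 3 = 1363.2
  [15.5→18.5]: (400.9+312.8)/2 × 3 = 1070.55
  Sum = 8709.075 µg/L·hr
Tail: C_last/k_e = 312.8/0.086 = 3637.209
AUC_0→∞ (sublingual tablet) = 8709.075 + 3637.209 = 12346.284 µg/L·hr
F = (AUC_ev/D_ev)/(AUC_iv/D_iv) = (12346.284/50)/(21300/25) = 246.92568/852 = 0.2898

F = 0.290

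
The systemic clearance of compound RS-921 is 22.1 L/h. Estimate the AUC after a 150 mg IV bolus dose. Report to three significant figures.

AUC = 6.79 mg/L·h

AUC_0→∞ = Dose_iv / CL
        = 150 / 22.1 = 6.78733 mg/L·h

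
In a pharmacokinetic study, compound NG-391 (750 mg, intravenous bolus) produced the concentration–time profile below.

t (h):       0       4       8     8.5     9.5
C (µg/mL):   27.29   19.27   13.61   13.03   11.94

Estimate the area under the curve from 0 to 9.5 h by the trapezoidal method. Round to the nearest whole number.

AUC = 178 µg/mL·h

Trapezoidal AUC_0→9.5:
  [0→4]: (27.29+19.27)/2 × 4 = 93.12
  [4→8]: (19.27+13.61)/2 × 4 = 65.76
  [8→8.5]: (13.61+13.03)/2 × 0.5 = 6.66
  [8.5→9.5]: (13.03+11.94)/2 × 1 = 12.485
  Sum = 178.025 µg/mL·h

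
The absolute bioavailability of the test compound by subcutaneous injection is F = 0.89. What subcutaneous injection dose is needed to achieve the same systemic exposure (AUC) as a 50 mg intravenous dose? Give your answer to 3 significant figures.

D_subcutaneous = 56.2 mg

For equal systemic exposure: F × D_ev = D_iv
D_ev = D_iv / F = 50 / 0.89 = 56.1798 mg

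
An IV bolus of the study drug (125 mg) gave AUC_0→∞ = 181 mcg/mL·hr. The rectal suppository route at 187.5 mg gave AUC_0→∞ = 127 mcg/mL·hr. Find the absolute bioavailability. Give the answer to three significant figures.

F = 0.468

F = (AUC_ev / D_ev) / (AUC_iv / D_iv)
  = (127/187.5) / (181/125)
  = 0.677333 / 1.448 = 0.4678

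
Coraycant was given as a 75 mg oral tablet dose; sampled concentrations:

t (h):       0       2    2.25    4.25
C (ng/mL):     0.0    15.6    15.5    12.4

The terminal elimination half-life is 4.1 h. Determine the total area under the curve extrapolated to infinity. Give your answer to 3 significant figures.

Trapezoidal AUC_0→4.25:
  [0→2]: (0.0+15.6)/2 × 2 = 15.6
  [2→2.25]: (15.6+15.5)/2 × 0.25 = 3.8875
  [2.25→4.25]: (15.5+12.4)/2 × 2 = 27.9
  Sum = 47.3875 ng/mL·h
k_e = ln2 / t½ = 0.693147 / 4.1 = 0.1691 h^-1
Extrapolated tail: C_last / k_e = 12.4 / 0.1691 = 73.329
AUC_0→∞ = 47.3875 + 73.329 = 120.7165 ng/mL·h

AUC = 121 ng/mL·h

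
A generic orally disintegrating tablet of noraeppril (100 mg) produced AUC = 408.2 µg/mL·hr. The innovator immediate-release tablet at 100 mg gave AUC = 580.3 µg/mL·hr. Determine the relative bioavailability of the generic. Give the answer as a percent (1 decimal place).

F_rel = 70.3%

F_rel = (AUC_test/D_test) / (AUC_ref/D_ref)
      = (408.2/100) / (580.3/100)
      = 4.082 / 5.803 = 0.7034 = 70.34%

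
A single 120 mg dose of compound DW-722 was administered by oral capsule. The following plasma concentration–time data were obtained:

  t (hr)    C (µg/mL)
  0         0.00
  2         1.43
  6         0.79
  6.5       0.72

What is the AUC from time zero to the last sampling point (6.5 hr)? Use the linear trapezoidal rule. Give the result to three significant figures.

AUC = 6.25 µg/mL·hr

Trapezoidal AUC_0→6.5:
  [0→2]: (0.00+1.43)/2 × 2 = 1.43
  [2→6]: (1.43+0.79)/2 × 4 = 4.44
  [6→6.5]: (0.79+0.72)/2 × 0.5 = 0.3775
  Sum = 6.2475 µg/mL·hr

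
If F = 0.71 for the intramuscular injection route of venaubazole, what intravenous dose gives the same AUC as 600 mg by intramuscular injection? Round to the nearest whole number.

D_iv = 426 mg

Systemic exposure from an extravascular dose = F × D_ev, so the equivalent IV dose is F × D_ev.
D_iv = F × D_ev = 0.71 × 600 = 426 mg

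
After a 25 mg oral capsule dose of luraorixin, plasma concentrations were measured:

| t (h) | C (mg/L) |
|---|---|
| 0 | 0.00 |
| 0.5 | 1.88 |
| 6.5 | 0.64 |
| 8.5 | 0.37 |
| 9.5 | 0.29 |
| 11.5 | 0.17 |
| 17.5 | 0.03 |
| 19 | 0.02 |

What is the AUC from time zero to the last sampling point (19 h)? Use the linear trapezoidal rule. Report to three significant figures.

AUC = 10.5 mg/L·h

Trapezoidal AUC_0→19:
  [0→0.5]: (0.00+1.88)/2 × 0.5 = 0.47
  [0.5→6.5]: (1.88+0.64)/2 × 6 = 7.56
  [6.5→8.5]: (0.64+0.37)/2 × 2 = 1.01
  [8.5→9.5]: (0.37+0.29)/2 × 1 = 0.33
  [9.5→11.5]: (0.29+0.17)/2 × 2 = 0.46
  [11.5→17.5]: (0.17+0.03)/2 × 6 = 0.6
  [17.5→19]: (0.03+0.02)/2 × 1.5 = 0.0375
  Sum = 10.4675 mg/L·h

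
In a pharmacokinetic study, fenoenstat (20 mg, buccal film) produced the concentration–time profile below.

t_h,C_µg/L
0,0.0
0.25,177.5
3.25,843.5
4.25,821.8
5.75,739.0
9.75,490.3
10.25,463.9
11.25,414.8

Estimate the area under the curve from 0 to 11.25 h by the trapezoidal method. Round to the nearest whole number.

AUC = 6693 µg/L·h

Trapezoidal AUC_0→11.25:
  [0→0.25]: (0.0+177.5)/2 × 0.25 = 22.1875
  [0.25→3.25]: (177.5+843.5)/2 × 3 = 1531.5
  [3.25→4.25]: (843.5+821.8)/2 × 1 = 832.65
  [4.25→5.75]: (821.8+739.0)/2 × 1.5 = 1170.6
  [5.75→9.75]: (739.0+490.3)/2 × 4 = 2458.6
  [9.75→10.25]: (490.3+463.9)/2 × 0.5 = 238.55
  [10.25→11.25]: (463.9+414.8)/2 × 1 = 439.35
  Sum = 6693.4375 µg/L·h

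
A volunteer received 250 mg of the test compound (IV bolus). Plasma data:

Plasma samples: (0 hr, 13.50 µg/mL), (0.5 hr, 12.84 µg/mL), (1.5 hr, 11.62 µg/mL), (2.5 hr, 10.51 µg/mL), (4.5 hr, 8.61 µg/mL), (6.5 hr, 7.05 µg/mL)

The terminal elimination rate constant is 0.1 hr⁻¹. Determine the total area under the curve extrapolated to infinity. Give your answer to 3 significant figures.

Trapezoidal AUC_0→6.5:
  [0→0.5]: (13.50+12.84)/2 × 0.5 = 6.585
  [0.5→1.5]: (12.84+11.62)/2 × 1 = 12.23
  [1.5→2.5]: (11.62+10.51)/2 × 1 = 11.065
  [2.5→4.5]: (10.51+8.61)/2 × 2 = 19.12
  [4.5→6.5]: (8.61+7.05)/2 × 2 = 15.66
  Sum = 64.66 µg/mL·hr
Extrapolated tail: C_last / k_e = 7.05 / 0.1 = 70.500
AUC_0→∞ = 64.66 + 70.500 = 135.16 µg/mL·hr

AUC = 135 µg/mL·hr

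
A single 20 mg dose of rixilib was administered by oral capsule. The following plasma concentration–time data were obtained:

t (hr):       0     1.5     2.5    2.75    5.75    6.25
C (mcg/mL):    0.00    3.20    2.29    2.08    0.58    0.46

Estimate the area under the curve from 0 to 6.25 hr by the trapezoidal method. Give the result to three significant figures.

Trapezoidal AUC_0→6.25:
  [0→1.5]: (0.00+3.20)/2 × 1.5 = 2.4
  [1.5→2.5]: (3.20+2.29)/2 × 1 = 2.745
  [2.5→2.75]: (2.29+2.08)/2 × 0.25 = 0.54625
  [2.75→5.75]: (2.08+0.58)/2 × 3 = 3.99
  [5.75→6.25]: (0.58+0.46)/2 × 0.5 = 0.26
  Sum = 9.94125 mcg/mL·hr

AUC = 9.94 mcg/mL·hr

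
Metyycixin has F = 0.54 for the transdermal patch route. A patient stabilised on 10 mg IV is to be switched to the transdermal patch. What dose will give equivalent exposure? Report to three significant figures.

D_transdermal = 18.5 mg

For equal systemic exposure: F × D_ev = D_iv
D_ev = D_iv / F = 10 / 0.54 = 18.5185 mg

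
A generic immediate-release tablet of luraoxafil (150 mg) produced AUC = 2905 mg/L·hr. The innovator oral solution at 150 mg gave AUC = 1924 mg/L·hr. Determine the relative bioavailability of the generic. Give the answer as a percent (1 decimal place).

F_rel = (AUC_test/D_test) / (AUC_ref/D_ref)
      = (2905/150) / (1924/150)
      = 19.3667 / 12.8267 = 1.5099 = 150.99%

F_rel = 151.0%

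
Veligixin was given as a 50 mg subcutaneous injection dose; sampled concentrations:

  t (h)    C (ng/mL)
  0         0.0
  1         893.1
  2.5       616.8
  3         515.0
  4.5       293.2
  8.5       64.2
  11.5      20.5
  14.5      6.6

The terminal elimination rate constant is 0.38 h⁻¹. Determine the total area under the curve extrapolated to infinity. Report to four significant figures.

AUC = 3368 ng/mL·h

Trapezoidal AUC_0→14.5:
  [0→1]: (0.0+893.1)/2 × 1 = 446.55
  [1→2.5]: (893.1+616.8)/2 × 1.5 = 1132.425
  [2.5→3]: (616.8+515.0)/2 × 0.5 = 282.95
  [3→4.5]: (515.0+293.2)/2 × 1.5 = 606.15
  [4.5→8.5]: (293.2+64.2)/2 × 4 = 714.8
  [8.5→11.5]: (64.2+20.5)/2 × 3 = 127.05
  [11.5→14.5]: (20.5+6.6)/2 × 3 = 40.65
  Sum = 3350.575 ng/mL·h
Extrapolated tail: C_last / k_e = 6.6 / 0.38 = 17.368
AUC_0→∞ = 3350.575 + 17.368 = 3367.943 ng/mL·h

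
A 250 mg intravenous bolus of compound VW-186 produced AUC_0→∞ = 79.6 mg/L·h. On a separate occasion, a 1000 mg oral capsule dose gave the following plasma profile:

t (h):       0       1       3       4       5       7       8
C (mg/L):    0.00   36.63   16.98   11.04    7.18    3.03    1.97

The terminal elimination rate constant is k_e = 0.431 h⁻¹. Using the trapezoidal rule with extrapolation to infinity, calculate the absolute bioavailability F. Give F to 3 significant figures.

F = 0.353

Trapezoidal AUC_0→8 (oral capsule):
  [0→1]: (0.00+36.63)/2 × 1 = 18.315
  [1→3]: (36.63+16.98)/2 × 2 = 53.61
  [3→4]: (16.98+11.04)/2 × 1 = 14.01
  [4→5]: (11.04+7.18)/2 × 1 = 9.11
  [5→7]: (7.18+3.03)/2 × 2 = 10.21
  [7→8]: (3.03+1.97)/2 × 1 = 2.5
  Sum = 107.755 mg/L·h
Tail: C_last/k_e = 1.97/0.431 = 4.571
AUC_0→∞ (oral capsule) = 107.755 + 4.571 = 112.326 mg/L·h
F = (AUC_ev/D_ev)/(AUC_iv/D_iv) = (112.326/1000)/(79.6/250) = 0.112326/0.3184 = 0.3528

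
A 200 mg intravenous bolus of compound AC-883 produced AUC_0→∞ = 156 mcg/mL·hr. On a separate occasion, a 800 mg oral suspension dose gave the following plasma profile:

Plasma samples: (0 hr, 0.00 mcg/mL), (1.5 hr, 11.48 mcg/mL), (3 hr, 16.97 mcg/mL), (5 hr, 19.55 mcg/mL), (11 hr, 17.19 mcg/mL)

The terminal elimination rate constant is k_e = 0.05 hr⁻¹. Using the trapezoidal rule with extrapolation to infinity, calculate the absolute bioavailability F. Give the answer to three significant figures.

Trapezoidal AUC_0→11 (oral suspension):
  [0→1.5]: (0.00+11.48)/2 × 1.5 = 8.61
  [1.5→3]: (11.48+16.97)/2 × 1.5 = 21.3375
  [3→5]: (16.97+19.55)/2 × 2 = 36.52
  [5→11]: (19.55+17.19)/2 × 6 = 110.22
  Sum = 176.6875 mcg/mL·hr
Tail: C_last/k_e = 17.19/0.05 = 343.800
AUC_0→∞ (oral suspension) = 176.6875 + 343.800 = 520.4875 mcg/mL·hr
F = (AUC_ev/D_ev)/(AUC_iv/D_iv) = (520.4875/800)/(156/200) = 0.650609/0.78 = 0.8341

F = 0.834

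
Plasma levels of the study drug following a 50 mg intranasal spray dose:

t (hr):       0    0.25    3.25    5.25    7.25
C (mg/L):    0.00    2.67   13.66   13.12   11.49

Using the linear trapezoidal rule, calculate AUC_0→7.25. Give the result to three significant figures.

Trapezoidal AUC_0→7.25:
  [0→0.25]: (0.00+2.67)/2 × 0.25 = 0.33375
  [0.25→3.25]: (2.67+13.66)/2 × 3 = 24.495
  [3.25→5.25]: (13.66+13.12)/2 × 2 = 26.78
  [5.25→7.25]: (13.12+11.49)/2 × 2 = 24.61
  Sum = 76.21875 mg/L·hr

AUC = 76.2 mg/L·hr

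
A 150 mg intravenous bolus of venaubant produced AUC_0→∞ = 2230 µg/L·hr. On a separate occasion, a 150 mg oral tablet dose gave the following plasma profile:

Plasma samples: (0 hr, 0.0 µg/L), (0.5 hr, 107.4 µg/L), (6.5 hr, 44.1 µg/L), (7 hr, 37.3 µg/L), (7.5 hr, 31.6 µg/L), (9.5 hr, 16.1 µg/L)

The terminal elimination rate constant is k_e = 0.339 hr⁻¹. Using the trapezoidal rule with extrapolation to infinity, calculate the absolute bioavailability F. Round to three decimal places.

Trapezoidal AUC_0→9.5 (oral tablet):
  [0→0.5]: (0.0+107.4)/2 × 0.5 = 26.85
  [0.5→6.5]: (107.4+44.1)/2 × 6 = 454.5
  [6.5→7]: (44.1+37.3)/2 × 0.5 = 20.35
  [7→7.5]: (37.3+31.6)/2 × 0.5 = 17.225
  [7.5→9.5]: (31.6+16.1)/2 × 2 = 47.7
  Sum = 566.625 µg/L·hr
Tail: C_last/k_e = 16.1/0.339 = 47.493
AUC_0→∞ (oral tablet) = 566.625 + 47.493 = 614.118 µg/L·hr
F = (AUC_ev/D_ev)/(AUC_iv/D_iv) = (614.118/150)/(2230/150) = 4.09412/14.8667 = 0.2754

F = 0.275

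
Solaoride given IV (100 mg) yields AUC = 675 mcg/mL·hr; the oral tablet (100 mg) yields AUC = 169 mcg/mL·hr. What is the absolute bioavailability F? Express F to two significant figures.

F = 0.25

F = (AUC_ev / D_ev) / (AUC_iv / D_iv)
  = (169/100) / (675/100)
  = 1.69 / 6.75 = 0.2504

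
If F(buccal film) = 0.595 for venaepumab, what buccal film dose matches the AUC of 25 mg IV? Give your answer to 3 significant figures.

D_buccal = 42.0 mg

For equal systemic exposure: F × D_ev = D_iv
D_ev = D_iv / F = 25 / 0.595 = 42.0168 mg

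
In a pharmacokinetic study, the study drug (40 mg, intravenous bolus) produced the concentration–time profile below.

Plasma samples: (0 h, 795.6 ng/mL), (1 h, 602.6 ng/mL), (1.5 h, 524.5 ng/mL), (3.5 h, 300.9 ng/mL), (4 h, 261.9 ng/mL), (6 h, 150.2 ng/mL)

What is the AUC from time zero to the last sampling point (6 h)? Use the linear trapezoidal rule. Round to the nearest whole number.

Trapezoidal AUC_0→6:
  [0→1]: (795.6+602.6)/2 × 1 = 699.1
  [1→1.5]: (602.6+524.5)/2 × 0.5 = 281.775
  [1.5→3.5]: (524.5+300.9)/2 × 2 = 825.4
  [3.5→4]: (300.9+261.9)/2 × 0.5 = 140.7
  [4→6]: (261.9+150.2)/2 × 2 = 412.1
  Sum = 2359.075 ng/mL·h

AUC = 2359 ng/mL·h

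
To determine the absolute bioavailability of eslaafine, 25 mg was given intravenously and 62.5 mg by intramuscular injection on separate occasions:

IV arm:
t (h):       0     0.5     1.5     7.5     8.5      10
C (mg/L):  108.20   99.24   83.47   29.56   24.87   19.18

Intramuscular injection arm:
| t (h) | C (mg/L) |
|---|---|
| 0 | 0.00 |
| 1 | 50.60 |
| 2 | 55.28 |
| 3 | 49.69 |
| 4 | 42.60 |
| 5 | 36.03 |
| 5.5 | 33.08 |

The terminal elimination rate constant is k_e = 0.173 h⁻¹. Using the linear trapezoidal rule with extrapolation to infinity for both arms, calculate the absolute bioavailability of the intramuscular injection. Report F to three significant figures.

Trapezoidal AUC_0→10 (IV):
  [0→0.5]: (108.20+99.24)/2 × 0.5 = 51.86
  [0.5→1.5]: (99.24+83.47)/2 × 1 = 91.355
  [1.5→7.5]: (83.47+29.56)/2 × 6 = 339.09
  [7.5→8.5]: (29.56+24.87)/2 × 1 = 27.215
  [8.5→10]: (24.87+19.18)/2 × 1.5 = 33.0375
  Sum = 542.5575 mg/L·h
IV tail: 19.18/0.173 = 110.867; AUC_iv,0→∞ = 542.5575 + 110.867 = 653.4245 mg/L·h
Trapezoidal AUC_0→5.5 (intramuscular injection):
  [0→1]: (0.00+50.60)/2 × 1 = 25.3
  [1→2]: (50.60+55.28)/2 × 1 = 52.94
  [2→3]: (55.28+49.69)/2 × 1 = 52.485
  [3→4]: (49.69+42.60)/2 × 1 = 46.145
  [4→5]: (42.60+36.03)/2 × 1 = 39.315
  [5→5.5]: (36.03+33.08)/2 × 0.5 = 17.2775
  Sum = 233.4625 mg/L·h
intramuscular injection tail: 33.08/0.173 = 191.214; AUC_ev,0→∞ = 233.4625 + 191.214 = 424.6765 mg/L·h
F = (AUC_ev/D_ev)/(AUC_iv/D_iv) = (424.6765/62.5)/(653.4245/25) = 6.794824/26.13698 = 0.2600

F = 0.260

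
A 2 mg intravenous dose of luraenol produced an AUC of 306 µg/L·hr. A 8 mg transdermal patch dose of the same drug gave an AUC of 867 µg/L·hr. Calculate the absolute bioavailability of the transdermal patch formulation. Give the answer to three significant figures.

F = (AUC_ev / D_ev) / (AUC_iv / D_iv)
  = (867/8) / (306/2)
  = 108.375 / 153 = 0.7083

F = 0.708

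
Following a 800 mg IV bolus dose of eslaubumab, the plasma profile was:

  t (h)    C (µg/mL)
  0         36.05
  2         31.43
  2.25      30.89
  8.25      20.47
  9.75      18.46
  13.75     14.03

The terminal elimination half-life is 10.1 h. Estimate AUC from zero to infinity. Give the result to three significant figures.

AUC = 528 µg/mL·h

Trapezoidal AUC_0→13.75:
  [0→2]: (36.05+31.43)/2 × 2 = 67.48
  [2→2.25]: (31.43+30.89)/2 × 0.25 = 7.79
  [2.25→8.25]: (30.89+20.47)/2 × 6 = 154.08
  [8.25→9.75]: (20.47+18.46)/2 × 1.5 = 29.1975
  [9.75→13.75]: (18.46+14.03)/2 × 4 = 64.98
  Sum = 323.5275 µg/mL·h
k_e = ln2 / t½ = 0.693147 / 10.1 = 0.0686 h^-1
Extrapolated tail: C_last / k_e = 14.03 / 0.0686 = 204.519
AUC_0→∞ = 323.5275 + 204.519 = 528.0465 µg/mL·h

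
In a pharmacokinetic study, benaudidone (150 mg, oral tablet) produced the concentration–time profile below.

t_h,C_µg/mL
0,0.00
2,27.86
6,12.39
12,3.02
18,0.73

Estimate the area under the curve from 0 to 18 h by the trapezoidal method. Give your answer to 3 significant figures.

Trapezoidal AUC_0→18:
  [0→2]: (0.00+27.86)/2 × 2 = 27.86
  [2→6]: (27.86+12.39)/2 × 4 = 80.5
  [6→12]: (12.39+3.02)/2 × 6 = 46.23
  [12→18]: (3.02+0.73)/2 × 6 = 11.25
  Sum = 165.84 µg/mL·h

AUC = 166 µg/mL·h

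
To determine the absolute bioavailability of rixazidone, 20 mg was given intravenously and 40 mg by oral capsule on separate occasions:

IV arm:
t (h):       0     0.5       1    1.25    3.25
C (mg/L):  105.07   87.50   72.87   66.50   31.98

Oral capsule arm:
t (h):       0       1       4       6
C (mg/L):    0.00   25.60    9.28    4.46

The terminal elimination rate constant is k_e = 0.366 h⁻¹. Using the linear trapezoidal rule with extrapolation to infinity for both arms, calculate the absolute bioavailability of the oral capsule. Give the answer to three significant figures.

F = 0.156

Trapezoidal AUC_0→3.25 (IV):
  [0→0.5]: (105.07+87.50)/2 × 0.5 = 48.1425
  [0.5→1]: (87.50+72.87)/2 × 0.5 = 40.0925
  [1→1.25]: (72.87+66.50)/2 × 0.25 = 17.42125
  [1.25→3.25]: (66.50+31.98)/2 × 2 = 98.48
  Sum = 204.13625 mg/L·h
IV tail: 31.98/0.366 = 87.377; AUC_iv,0→∞ = 204.13625 + 87.377 = 291.51325 mg/L·h
Trapezoidal AUC_0→6 (oral capsule):
  [0→1]: (0.00+25.60)/2 × 1 = 12.8
  [1→4]: (25.60+9.28)/2 × 3 = 52.32
  [4→6]: (9.28+4.46)/2 × 2 = 13.74
  Sum = 78.86 mg/L·h
oral capsule tail: 4.46/0.366 = 12.186; AUC_ev,0→∞ = 78.86 + 12.186 = 91.046 mg/L·h
F = (AUC_ev/D_ev)/(AUC_iv/D_iv) = (91.046/40)/(291.51325/20) = 2.27615/14.5757 = 0.1562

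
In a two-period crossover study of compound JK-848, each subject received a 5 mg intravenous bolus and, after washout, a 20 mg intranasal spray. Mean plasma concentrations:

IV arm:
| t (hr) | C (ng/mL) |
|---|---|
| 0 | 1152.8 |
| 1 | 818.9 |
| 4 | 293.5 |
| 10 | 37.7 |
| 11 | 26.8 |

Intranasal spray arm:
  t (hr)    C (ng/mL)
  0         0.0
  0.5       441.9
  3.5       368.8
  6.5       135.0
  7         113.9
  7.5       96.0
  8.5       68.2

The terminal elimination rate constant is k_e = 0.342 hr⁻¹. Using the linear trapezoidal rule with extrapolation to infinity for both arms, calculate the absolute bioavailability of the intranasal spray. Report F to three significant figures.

Trapezoidal AUC_0→11 (IV):
  [0→1]: (1152.8+818.9)/2 × 1 = 985.85
  [1→4]: (818.9+293.5)/2 × 3 = 1668.6
  [4→10]: (293.5+37.7)/2 × 6 = 993.6
  [10→11]: (37.7+26.8)/2 × 1 = 32.25
  Sum = 3680.3 ng/mL·hr
IV tail: 26.8/0.342 = 78.363; AUC_iv,0→∞ = 3680.3 + 78.363 = 3758.663 ng/mL·hr
Trapezoidal AUC_0→8.5 (intranasal spray):
  [0→0.5]: (0.0+441.9)/2 × 0.5 = 110.475
  [0.5→3.5]: (441.9+368.8)/2 × 3 = 1216.05
  [3.5→6.5]: (368.8+135.0)/2 × 3 = 755.7
  [6.5→7]: (135.0+113.9)/2 × 0.5 = 62.225
  [7→7.5]: (113.9+96.0)/2 × 0.5 = 52.475
  [7.5→8.5]: (96.0+68.2)/2 × 1 = 82.1
  Sum = 2279.025 ng/mL·hr
intranasal spray tail: 68.2/0.342 = 199.415; AUC_ev,0→∞ = 2279.025 + 199.415 = 2478.44 ng/mL·hr
F = (AUC_ev/D_ev)/(AUC_iv/D_iv) = (2478.44/20)/(3758.663/5) = 123.922/751.7326 = 0.1648

F = 0.165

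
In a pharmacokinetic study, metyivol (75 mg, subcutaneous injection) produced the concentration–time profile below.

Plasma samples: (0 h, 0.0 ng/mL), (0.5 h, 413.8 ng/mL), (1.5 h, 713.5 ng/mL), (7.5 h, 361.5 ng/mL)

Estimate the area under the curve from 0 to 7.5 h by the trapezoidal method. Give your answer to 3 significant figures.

AUC = 3890 ng/mL·h

Trapezoidal AUC_0→7.5:
  [0→0.5]: (0.0+413.8)/2 × 0.5 = 103.45
  [0.5→1.5]: (413.8+713.5)/2 × 1 = 563.65
  [1.5→7.5]: (713.5+361.5)/2 × 6 = 3225.0
  Sum = 3892.1 ng/mL·h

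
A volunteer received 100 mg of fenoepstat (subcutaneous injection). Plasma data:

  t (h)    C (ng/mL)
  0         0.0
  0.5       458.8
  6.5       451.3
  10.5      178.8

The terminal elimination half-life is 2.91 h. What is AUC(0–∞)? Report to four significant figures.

AUC = 4856 ng/mL·h

Trapezoidal AUC_0→10.5:
  [0→0.5]: (0.0+458.8)/2 × 0.5 = 114.7
  [0.5→6.5]: (458.8+451.3)/2 × 6 = 2730.3
  [6.5→10.5]: (451.3+178.8)/2 × 4 = 1260.2
  Sum = 4105.2 ng/mL·h
k_e = ln2 / t½ = 0.693147 / 2.91 = 0.2382 h^-1
Extrapolated tail: C_last / k_e = 178.8 / 0.2382 = 750.630
AUC_0→∞ = 4105.2 + 750.630 = 4855.83 ng/mL·h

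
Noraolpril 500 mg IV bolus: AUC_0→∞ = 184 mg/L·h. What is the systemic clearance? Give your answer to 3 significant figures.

CL = 2.72 L/h

CL = Dose_iv / AUC_0→∞
   = 500 / 184 = 2.71739 L/h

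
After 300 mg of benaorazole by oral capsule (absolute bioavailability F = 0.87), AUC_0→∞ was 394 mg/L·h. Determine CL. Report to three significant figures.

CL = F × Dose / AUC_0→∞
   = 0.87 × 300 / 394 = 0.662437 L/h

CL = 0.662 L/h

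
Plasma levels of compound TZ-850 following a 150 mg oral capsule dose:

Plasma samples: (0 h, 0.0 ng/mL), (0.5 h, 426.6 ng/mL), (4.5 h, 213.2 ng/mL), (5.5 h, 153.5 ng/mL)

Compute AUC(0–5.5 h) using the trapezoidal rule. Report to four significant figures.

Trapezoidal AUC_0→5.5:
  [0→0.5]: (0.0+426.6)/2 × 0.5 = 106.65
  [0.5→4.5]: (426.6+213.2)/2 × 4 = 1279.6
  [4.5→5.5]: (213.2+153.5)/2 × 1 = 183.35
  Sum = 1569.6 ng/mL·h

AUC = 1570 ng/mL·h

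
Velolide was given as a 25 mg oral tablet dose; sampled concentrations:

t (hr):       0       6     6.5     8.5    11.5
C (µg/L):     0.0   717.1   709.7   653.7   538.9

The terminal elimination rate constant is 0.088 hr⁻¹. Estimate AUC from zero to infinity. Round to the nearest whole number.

AUC = 11784 µg/L·hr

Trapezoidal AUC_0→11.5:
  [0→6]: (0.0+717.1)/2 × 6 = 2151.3
  [6→6.5]: (717.1+709.7)/2 × 0.5 = 356.7
  [6.5→8.5]: (709.7+653.7)/2 × 2 = 1363.4
  [8.5→11.5]: (653.7+538.9)/2 × 3 = 1788.9
  Sum = 5660.3 µg/L·hr
Extrapolated tail: C_last / k_e = 538.9 / 0.088 = 6123.864
AUC_0→∞ = 5660.3 + 6123.864 = 11784.164 µg/L·hr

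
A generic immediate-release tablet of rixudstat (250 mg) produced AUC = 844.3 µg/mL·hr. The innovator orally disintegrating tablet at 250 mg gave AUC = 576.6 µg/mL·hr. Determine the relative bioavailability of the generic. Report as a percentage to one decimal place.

F_rel = (AUC_test/D_test) / (AUC_ref/D_ref)
      = (844.3/250) / (576.6/250)
      = 3.3772 / 2.3064 = 1.4643 = 146.43%

F_rel = 146.4%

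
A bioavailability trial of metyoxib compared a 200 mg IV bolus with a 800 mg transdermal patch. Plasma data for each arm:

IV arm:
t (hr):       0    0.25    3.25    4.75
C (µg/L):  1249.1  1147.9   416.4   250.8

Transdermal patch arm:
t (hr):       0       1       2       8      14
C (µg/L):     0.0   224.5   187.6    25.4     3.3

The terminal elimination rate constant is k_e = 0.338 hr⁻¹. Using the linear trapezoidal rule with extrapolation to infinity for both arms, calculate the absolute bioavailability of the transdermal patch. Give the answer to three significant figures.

Trapezoidal AUC_0→4.75 (IV):
  [0→0.25]: (1249.1+1147.9)/2 × 0.25 = 299.625
  [0.25→3.25]: (1147.9+416.4)/2 × 3 = 2346.45
  [3.25→4.75]: (416.4+250.8)/2 × 1.5 = 500.4
  Sum = 3146.475 µg/L·hr
IV tail: 250.8/0.338 = 742.012; AUC_iv,0→∞ = 3146.475 + 742.012 = 3888.487 µg/L·hr
Trapezoidal AUC_0→14 (transdermal patch):
  [0→1]: (0.0+224.5)/2 × 1 = 112.25
  [1→2]: (224.5+187.6)/2 × 1 = 206.05
  [2→8]: (187.6+25.4)/2 × 6 = 639.0
  [8→14]: (25.4+3.3)/2 × 6 = 86.1
  Sum = 1043.4 µg/L·hr
transdermal patch tail: 3.3/0.338 = 9.763; AUC_ev,0→∞ = 1043.4 + 9.763 = 1053.163 µg/L·hr
F = (AUC_ev/D_ev)/(AUC_iv/D_iv) = (1053.163/800)/(3888.487/200) = 1.31645/19.442435 = 0.0677

F = 0.0677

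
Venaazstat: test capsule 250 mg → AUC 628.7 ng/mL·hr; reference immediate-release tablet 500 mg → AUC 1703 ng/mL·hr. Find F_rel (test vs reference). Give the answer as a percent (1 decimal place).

F_rel = (AUC_test/D_test) / (AUC_ref/D_ref)
      = (628.7/250) / (1703/500)
      = 2.5148 / 3.406 = 0.7383 = 73.83%

F_rel = 73.8%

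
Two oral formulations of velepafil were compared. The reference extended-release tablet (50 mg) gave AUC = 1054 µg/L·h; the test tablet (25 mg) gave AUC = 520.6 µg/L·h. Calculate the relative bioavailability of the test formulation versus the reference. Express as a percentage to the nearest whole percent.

F_rel = (AUC_test/D_test) / (AUC_ref/D_ref)
      = (520.6/25) / (1054/50)
      = 20.824 / 21.08 = 0.9879 = 98.79%

F_rel = 99%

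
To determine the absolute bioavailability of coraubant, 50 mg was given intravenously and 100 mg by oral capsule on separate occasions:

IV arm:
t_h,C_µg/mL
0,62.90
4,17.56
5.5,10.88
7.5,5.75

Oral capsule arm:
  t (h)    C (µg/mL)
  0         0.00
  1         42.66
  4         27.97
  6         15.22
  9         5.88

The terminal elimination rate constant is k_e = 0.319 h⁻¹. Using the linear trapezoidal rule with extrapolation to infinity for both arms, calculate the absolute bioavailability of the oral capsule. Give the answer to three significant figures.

Trapezoidal AUC_0→7.5 (IV):
  [0→4]: (62.90+17.56)/2 × 4 = 160.92
  [4→5.5]: (17.56+10.88)/2 × 1.5 = 21.33
  [5.5→7.5]: (10.88+5.75)/2 × 2 = 16.63
  Sum = 198.88 µg/mL·h
IV tail: 5.75/0.319 = 18.025; AUC_iv,0→∞ = 198.88 + 18.025 = 216.905 µg/mL·h
Trapezoidal AUC_0→9 (oral capsule):
  [0→1]: (0.00+42.66)/2 × 1 = 21.33
  [1→4]: (42.66+27.97)/2 × 3 = 105.945
  [4→6]: (27.97+15.22)/2 × 2 = 43.19
  [6→9]: (15.22+5.88)/2 × 3 = 31.65
  Sum = 202.115 µg/mL·h
oral capsule tail: 5.88/0.319 = 18.433; AUC_ev,0→∞ = 202.115 + 18.433 = 220.548 µg/mL·h
F = (AUC_ev/D_ev)/(AUC_iv/D_iv) = (220.548/100)/(216.905/50) = 2.20548/4.3381 = 0.5084

F = 0.508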